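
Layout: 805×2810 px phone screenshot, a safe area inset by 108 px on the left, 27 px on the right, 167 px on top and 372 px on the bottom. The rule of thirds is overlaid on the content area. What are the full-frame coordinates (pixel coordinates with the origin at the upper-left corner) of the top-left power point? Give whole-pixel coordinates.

(331, 924)

Content width = 805 − 108 − 27 = 670 px; content height = 2810 − 167 − 372 = 2271 px.
Top-left is one-third across and one-third down within the content area.
x = 108 + 1 × 670/3 = 108 + 223.33 ≈ 331
y = 167 + 1 × 2271/3 = 167 + 757.00 ≈ 924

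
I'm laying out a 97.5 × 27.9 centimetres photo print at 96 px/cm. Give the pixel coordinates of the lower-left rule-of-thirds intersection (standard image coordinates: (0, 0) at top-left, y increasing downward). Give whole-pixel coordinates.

In pixels the canvas is 97.5 × 96 = 9360 wide and 27.9 × 96 = 2678.4 tall.
The lower-left point is one-third across and two-thirds down:
x = 1 × 9360/3 ≈ 3120; y = 2 × 2678.4/3 ≈ 1786.

(3120, 1786)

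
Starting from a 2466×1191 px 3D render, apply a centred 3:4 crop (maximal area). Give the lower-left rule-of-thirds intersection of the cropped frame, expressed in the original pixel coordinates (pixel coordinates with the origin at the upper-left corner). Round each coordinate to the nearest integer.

2466/1191 > 3/4, so the 3:4 crop keeps the full height 1191 and trims width to 1191 × 3/4 = 893.25 px.
Left offset = (2466 − 893.25)/2 = 786.38 px; top offset = 0.
Lower-left is one-third across and two-thirds down within the crop:
x = 786.38 + 1 × 893.25/3 ≈ 1084; y = 0.00 + 2 × 1191.00/3 ≈ 794.

x = 1084 px, y = 794 px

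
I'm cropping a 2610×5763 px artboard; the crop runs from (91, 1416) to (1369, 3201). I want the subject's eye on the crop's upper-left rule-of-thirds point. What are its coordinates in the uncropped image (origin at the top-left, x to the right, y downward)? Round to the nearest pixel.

Crop width = 1369 − 91 = 1278 px; one third is 426.00 px.
Crop height = 3201 − 1416 = 1785 px; one third is 595.00 px.
The upper-left point is one-third across and one-third down within the crop:
x = 91 + 1 × 426.00 ≈ 517; y = 1416 + 1 × 595.00 ≈ 2011.

x = 517 px, y = 2011 px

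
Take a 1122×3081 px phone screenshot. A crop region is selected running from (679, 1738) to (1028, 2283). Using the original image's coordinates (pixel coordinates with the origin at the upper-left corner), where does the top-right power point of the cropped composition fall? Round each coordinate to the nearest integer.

Crop width = 1028 − 679 = 349 px; one third is 116.33 px.
Crop height = 2283 − 1738 = 545 px; one third is 181.67 px.
The top-right point is two-thirds across and one-third down within the crop:
x = 679 + 2 × 116.33 ≈ 912; y = 1738 + 1 × 181.67 ≈ 1920.

x = 912 px, y = 1920 px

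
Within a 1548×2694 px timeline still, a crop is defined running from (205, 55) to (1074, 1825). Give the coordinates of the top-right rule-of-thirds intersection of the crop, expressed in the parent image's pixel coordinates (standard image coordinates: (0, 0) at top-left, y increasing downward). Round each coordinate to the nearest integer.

Crop width = 1074 − 205 = 869 px; one third is 289.67 px.
Crop height = 1825 − 55 = 1770 px; one third is 590.00 px.
The top-right point is two-thirds across and one-third down within the crop:
x = 205 + 2 × 289.67 ≈ 784; y = 55 + 1 × 590.00 ≈ 645.

(784, 645)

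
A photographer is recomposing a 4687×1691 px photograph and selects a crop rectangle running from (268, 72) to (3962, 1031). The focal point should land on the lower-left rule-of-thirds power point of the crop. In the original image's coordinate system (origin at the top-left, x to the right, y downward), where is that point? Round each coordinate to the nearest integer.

Crop width = 3962 − 268 = 3694 px; one third is 1231.33 px.
Crop height = 1031 − 72 = 959 px; one third is 319.67 px.
The lower-left point is one-third across and two-thirds down within the crop:
x = 268 + 1 × 1231.33 ≈ 1499; y = 72 + 2 × 319.67 ≈ 711.

(1499, 711)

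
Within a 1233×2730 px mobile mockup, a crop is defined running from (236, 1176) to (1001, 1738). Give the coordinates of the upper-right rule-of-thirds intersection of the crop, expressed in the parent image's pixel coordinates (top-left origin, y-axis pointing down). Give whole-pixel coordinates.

Crop width = 1001 − 236 = 765 px; one third is 255.00 px.
Crop height = 1738 − 1176 = 562 px; one third is 187.33 px.
The upper-right point is two-thirds across and one-third down within the crop:
x = 236 + 2 × 255.00 ≈ 746; y = 1176 + 1 × 187.33 ≈ 1363.

(746, 1363)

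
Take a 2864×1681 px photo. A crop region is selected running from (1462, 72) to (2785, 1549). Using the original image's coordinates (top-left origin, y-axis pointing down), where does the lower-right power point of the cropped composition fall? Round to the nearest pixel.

x = 2344 px, y = 1057 px

Crop width = 2785 − 1462 = 1323 px; one third is 441.00 px.
Crop height = 1549 − 72 = 1477 px; one third is 492.33 px.
The lower-right point is two-thirds across and two-thirds down within the crop:
x = 1462 + 2 × 441.00 ≈ 2344; y = 72 + 2 × 492.33 ≈ 1057.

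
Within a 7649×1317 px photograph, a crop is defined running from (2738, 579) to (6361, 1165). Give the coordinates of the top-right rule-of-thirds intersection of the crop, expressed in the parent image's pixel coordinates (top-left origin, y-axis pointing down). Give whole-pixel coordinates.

x = 5153 px, y = 774 px

Crop width = 6361 − 2738 = 3623 px; one third is 1207.67 px.
Crop height = 1165 − 579 = 586 px; one third is 195.33 px.
The top-right point is two-thirds across and one-third down within the crop:
x = 2738 + 2 × 1207.67 ≈ 5153; y = 579 + 1 × 195.33 ≈ 774.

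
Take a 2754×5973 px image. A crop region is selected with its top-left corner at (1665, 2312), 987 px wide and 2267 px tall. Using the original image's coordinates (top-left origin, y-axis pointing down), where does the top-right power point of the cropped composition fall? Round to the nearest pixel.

One third of the crop width 987 is 329.00 px.
One third of the crop height 2267 is 755.67 px.
The top-right point is two-thirds across and one-third down within the crop:
x = 1665 + 2 × 329.00 ≈ 2323; y = 2312 + 1 × 755.67 ≈ 3068.

(2323, 3068)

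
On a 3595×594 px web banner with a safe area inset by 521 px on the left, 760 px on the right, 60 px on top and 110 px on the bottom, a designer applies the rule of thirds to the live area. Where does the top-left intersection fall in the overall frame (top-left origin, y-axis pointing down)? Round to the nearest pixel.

x = 1292 px, y = 201 px

Content width = 3595 − 521 − 760 = 2314 px; content height = 594 − 60 − 110 = 424 px.
Top-left is one-third across and one-third down within the live area.
x = 521 + 1 × 2314/3 = 521 + 771.33 ≈ 1292
y = 60 + 1 × 424/3 = 60 + 141.33 ≈ 201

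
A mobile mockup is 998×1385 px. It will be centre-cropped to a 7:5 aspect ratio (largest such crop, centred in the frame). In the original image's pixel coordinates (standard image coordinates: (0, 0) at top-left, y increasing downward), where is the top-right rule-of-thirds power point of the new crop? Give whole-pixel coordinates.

998/1385 < 7/5, so the 7:5 crop keeps the full width 998 and trims height to 998 × 5/7 = 712.86 px.
Top offset = (1385 − 712.86)/2 = 336.07 px; left offset = 0.
Top-right is two-thirds across and one-third down within the crop:
x = 0.00 + 2 × 998.00/3 ≈ 665; y = 336.07 + 1 × 712.86/3 ≈ 574.

(665, 574)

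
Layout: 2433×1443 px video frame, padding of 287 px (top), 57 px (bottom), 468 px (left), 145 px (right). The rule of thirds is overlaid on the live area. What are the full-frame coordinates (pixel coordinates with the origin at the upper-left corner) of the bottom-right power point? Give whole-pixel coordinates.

Content width = 2433 − 468 − 145 = 1820 px; content height = 1443 − 287 − 57 = 1099 px.
Bottom-right is two-thirds across and two-thirds down within the live area.
x = 468 + 2 × 1820/3 = 468 + 1213.33 ≈ 1681
y = 287 + 2 × 1099/3 = 287 + 732.67 ≈ 1020

(1681, 1020)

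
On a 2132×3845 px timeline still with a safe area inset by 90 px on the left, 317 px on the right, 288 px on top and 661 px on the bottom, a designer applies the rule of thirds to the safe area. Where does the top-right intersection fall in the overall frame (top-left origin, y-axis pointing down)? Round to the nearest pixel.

Content width = 2132 − 90 − 317 = 1725 px; content height = 3845 − 288 − 661 = 2896 px.
Top-right is two-thirds across and one-third down within the safe area.
x = 90 + 2 × 1725/3 = 90 + 1150.00 ≈ 1240
y = 288 + 1 × 2896/3 = 288 + 965.33 ≈ 1253

x = 1240 px, y = 1253 px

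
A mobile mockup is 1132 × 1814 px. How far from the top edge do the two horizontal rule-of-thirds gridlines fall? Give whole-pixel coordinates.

605 px and 1209 px

1814 / 3 = 604.67, so the horizontal lines sit at one and two thirds of 1814.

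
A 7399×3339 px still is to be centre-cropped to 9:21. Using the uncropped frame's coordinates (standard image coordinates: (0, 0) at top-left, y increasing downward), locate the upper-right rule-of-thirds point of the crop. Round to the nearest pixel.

7399/3339 > 9/21, so the 9:21 crop keeps the full height 3339 and trims width to 3339 × 9/21 = 1431.00 px.
Left offset = (7399 − 1431.00)/2 = 2984.00 px; top offset = 0.
Upper-right is two-thirds across and one-third down within the crop:
x = 2984.00 + 2 × 1431.00/3 ≈ 3938; y = 0.00 + 1 × 3339.00/3 ≈ 1113.

(3938, 1113)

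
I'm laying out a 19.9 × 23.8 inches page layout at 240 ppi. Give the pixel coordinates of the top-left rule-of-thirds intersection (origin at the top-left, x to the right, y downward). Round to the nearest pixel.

(1592, 1904)

In pixels the canvas is 19.9 × 240 = 4776 wide and 23.8 × 240 = 5712 tall.
The top-left point is one-third across and one-third down:
x = 1 × 4776/3 ≈ 1592; y = 1 × 5712/3 ≈ 1904.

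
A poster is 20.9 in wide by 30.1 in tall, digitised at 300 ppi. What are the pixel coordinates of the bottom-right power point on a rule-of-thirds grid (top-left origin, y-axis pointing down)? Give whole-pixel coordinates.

x = 4180 px, y = 6020 px

In pixels the canvas is 20.9 × 300 = 6270 wide and 30.1 × 300 = 9030 tall.
The bottom-right point is two-thirds across and two-thirds down:
x = 2 × 6270/3 ≈ 4180; y = 2 × 9030/3 ≈ 6020.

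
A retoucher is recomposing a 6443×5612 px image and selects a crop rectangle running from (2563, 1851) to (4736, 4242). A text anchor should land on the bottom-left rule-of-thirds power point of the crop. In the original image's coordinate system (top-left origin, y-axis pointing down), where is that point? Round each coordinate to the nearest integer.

Crop width = 4736 − 2563 = 2173 px; one third is 724.33 px.
Crop height = 4242 − 1851 = 2391 px; one third is 797.00 px.
The bottom-left point is one-third across and two-thirds down within the crop:
x = 2563 + 1 × 724.33 ≈ 3287; y = 1851 + 2 × 797.00 ≈ 3445.

x = 3287 px, y = 3445 px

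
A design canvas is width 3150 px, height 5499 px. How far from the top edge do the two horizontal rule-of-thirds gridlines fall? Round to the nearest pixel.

y = 1833 px and y = 3666 px

5499 / 3 = 1833, so the horizontal lines sit at one and two thirds of 5499.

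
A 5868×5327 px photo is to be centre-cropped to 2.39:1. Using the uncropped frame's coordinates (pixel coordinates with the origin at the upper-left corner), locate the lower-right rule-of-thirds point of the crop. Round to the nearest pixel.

5868/5327 < 2.39/1, so the 2.39:1 crop keeps the full width 5868 and trims height to 5868 × 1/2.39 = 2455.23 px.
Top offset = (5327 − 2455.23)/2 = 1435.88 px; left offset = 0.
Lower-right is two-thirds across and two-thirds down within the crop:
x = 0.00 + 2 × 5868.00/3 ≈ 3912; y = 1435.88 + 2 × 2455.23/3 ≈ 3073.

(3912, 3073)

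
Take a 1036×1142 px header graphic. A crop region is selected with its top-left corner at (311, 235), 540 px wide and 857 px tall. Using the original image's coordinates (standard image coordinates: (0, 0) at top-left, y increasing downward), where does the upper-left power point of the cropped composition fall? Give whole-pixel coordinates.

(491, 521)

One third of the crop width 540 is 180.00 px.
One third of the crop height 857 is 285.67 px.
The upper-left point is one-third across and one-third down within the crop:
x = 311 + 1 × 180.00 ≈ 491; y = 235 + 1 × 285.67 ≈ 521.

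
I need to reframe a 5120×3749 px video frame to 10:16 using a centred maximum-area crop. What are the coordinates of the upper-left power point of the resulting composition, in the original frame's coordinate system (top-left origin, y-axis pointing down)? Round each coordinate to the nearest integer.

5120/3749 > 10/16, so the 10:16 crop keeps the full height 3749 and trims width to 3749 × 10/16 = 2343.12 px.
Left offset = (5120 − 2343.12)/2 = 1388.44 px; top offset = 0.
Upper-left is one-third across and one-third down within the crop:
x = 1388.44 + 1 × 2343.12/3 ≈ 2169; y = 0.00 + 1 × 3749.00/3 ≈ 1250.

(2169, 1250)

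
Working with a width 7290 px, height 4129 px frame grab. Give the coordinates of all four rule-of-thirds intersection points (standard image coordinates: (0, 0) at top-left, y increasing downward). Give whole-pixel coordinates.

One third of 7290 is 2430; one third of 4129 is 1376.33.
Vertical third lines at x = 2430 and x = 4860; horizontal third lines at y = 1376 and y = 2753.

(2430, 1376), (4860, 1376), (2430, 2753), (4860, 2753)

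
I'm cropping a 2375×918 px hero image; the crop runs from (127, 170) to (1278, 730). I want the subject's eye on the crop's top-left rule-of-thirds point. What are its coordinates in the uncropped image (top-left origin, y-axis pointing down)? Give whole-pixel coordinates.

x = 511 px, y = 357 px

Crop width = 1278 − 127 = 1151 px; one third is 383.67 px.
Crop height = 730 − 170 = 560 px; one third is 186.67 px.
The top-left point is one-third across and one-third down within the crop:
x = 127 + 1 × 383.67 ≈ 511; y = 170 + 1 × 186.67 ≈ 357.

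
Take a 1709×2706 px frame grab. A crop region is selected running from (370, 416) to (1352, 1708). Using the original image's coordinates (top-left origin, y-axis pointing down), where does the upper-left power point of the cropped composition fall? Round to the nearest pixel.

x = 697 px, y = 847 px

Crop width = 1352 − 370 = 982 px; one third is 327.33 px.
Crop height = 1708 − 416 = 1292 px; one third is 430.67 px.
The upper-left point is one-third across and one-third down within the crop:
x = 370 + 1 × 327.33 ≈ 697; y = 416 + 1 × 430.67 ≈ 847.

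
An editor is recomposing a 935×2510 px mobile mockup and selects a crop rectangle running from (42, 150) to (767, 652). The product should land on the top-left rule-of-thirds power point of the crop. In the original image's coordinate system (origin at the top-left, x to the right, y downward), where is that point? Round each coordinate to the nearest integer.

x = 284 px, y = 317 px

Crop width = 767 − 42 = 725 px; one third is 241.67 px.
Crop height = 652 − 150 = 502 px; one third is 167.33 px.
The top-left point is one-third across and one-third down within the crop:
x = 42 + 1 × 241.67 ≈ 284; y = 150 + 1 × 167.33 ≈ 317.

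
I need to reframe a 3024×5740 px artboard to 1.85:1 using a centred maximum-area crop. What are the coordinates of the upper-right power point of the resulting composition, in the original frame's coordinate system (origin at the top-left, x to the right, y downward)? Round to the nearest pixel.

3024/5740 < 1.85/1, so the 1.85:1 crop keeps the full width 3024 and trims height to 3024 × 1/1.85 = 1634.59 px.
Top offset = (5740 − 1634.59)/2 = 2052.70 px; left offset = 0.
Upper-right is two-thirds across and one-third down within the crop:
x = 0.00 + 2 × 3024.00/3 ≈ 2016; y = 2052.70 + 1 × 1634.59/3 ≈ 2598.

x = 2016 px, y = 2598 px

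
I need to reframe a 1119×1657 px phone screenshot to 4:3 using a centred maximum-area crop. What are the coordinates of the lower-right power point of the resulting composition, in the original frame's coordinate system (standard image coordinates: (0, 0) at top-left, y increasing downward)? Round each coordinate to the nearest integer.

1119/1657 < 4/3, so the 4:3 crop keeps the full width 1119 and trims height to 1119 × 3/4 = 839.25 px.
Top offset = (1657 − 839.25)/2 = 408.88 px; left offset = 0.
Lower-right is two-thirds across and two-thirds down within the crop:
x = 0.00 + 2 × 1119.00/3 ≈ 746; y = 408.88 + 2 × 839.25/3 ≈ 968.

x = 746 px, y = 968 px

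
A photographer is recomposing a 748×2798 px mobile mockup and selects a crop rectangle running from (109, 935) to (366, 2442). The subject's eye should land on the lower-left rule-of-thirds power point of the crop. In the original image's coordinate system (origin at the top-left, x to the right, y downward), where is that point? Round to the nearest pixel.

(195, 1940)

Crop width = 366 − 109 = 257 px; one third is 85.67 px.
Crop height = 2442 − 935 = 1507 px; one third is 502.33 px.
The lower-left point is one-third across and two-thirds down within the crop:
x = 109 + 1 × 85.67 ≈ 195; y = 935 + 2 × 502.33 ≈ 1940.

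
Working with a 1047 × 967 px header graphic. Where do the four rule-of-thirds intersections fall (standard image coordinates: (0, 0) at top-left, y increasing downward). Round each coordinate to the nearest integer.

One third of 1047 is 349; one third of 967 is 322.33.
Vertical third lines at x = 349 and x = 698; horizontal third lines at y = 322 and y = 645.

(349, 322), (698, 322), (349, 645), (698, 645)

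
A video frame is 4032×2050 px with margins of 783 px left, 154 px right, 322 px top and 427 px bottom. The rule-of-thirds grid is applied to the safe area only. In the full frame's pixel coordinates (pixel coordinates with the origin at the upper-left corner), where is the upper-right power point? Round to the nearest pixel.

Content width = 4032 − 783 − 154 = 3095 px; content height = 2050 − 322 − 427 = 1301 px.
Upper-right is two-thirds across and one-third down within the safe area.
x = 783 + 2 × 3095/3 = 783 + 2063.33 ≈ 2846
y = 322 + 1 × 1301/3 = 322 + 433.67 ≈ 756

x = 2846 px, y = 756 px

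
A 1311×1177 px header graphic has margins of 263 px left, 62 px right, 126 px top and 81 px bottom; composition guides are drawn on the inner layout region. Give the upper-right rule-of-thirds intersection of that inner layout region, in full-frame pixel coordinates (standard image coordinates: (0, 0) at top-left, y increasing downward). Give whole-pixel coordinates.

Content width = 1311 − 263 − 62 = 986 px; content height = 1177 − 126 − 81 = 970 px.
Upper-right is two-thirds across and one-third down within the inner layout region.
x = 263 + 2 × 986/3 = 263 + 657.33 ≈ 920
y = 126 + 1 × 970/3 = 126 + 323.33 ≈ 449

(920, 449)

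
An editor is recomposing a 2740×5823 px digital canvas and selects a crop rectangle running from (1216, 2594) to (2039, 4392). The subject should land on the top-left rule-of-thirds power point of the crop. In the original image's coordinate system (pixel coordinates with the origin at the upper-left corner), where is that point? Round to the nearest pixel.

(1490, 3193)

Crop width = 2039 − 1216 = 823 px; one third is 274.33 px.
Crop height = 4392 − 2594 = 1798 px; one third is 599.33 px.
The top-left point is one-third across and one-third down within the crop:
x = 1216 + 1 × 274.33 ≈ 1490; y = 2594 + 1 × 599.33 ≈ 3193.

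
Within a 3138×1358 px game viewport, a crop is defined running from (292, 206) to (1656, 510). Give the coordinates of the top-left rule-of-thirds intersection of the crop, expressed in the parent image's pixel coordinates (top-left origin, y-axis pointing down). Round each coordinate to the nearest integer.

Crop width = 1656 − 292 = 1364 px; one third is 454.67 px.
Crop height = 510 − 206 = 304 px; one third is 101.33 px.
The top-left point is one-third across and one-third down within the crop:
x = 292 + 1 × 454.67 ≈ 747; y = 206 + 1 × 101.33 ≈ 307.

(747, 307)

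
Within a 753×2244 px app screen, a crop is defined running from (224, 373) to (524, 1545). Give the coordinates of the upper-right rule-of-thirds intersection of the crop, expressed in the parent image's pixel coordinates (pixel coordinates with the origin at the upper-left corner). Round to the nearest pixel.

(424, 764)

Crop width = 524 − 224 = 300 px; one third is 100.00 px.
Crop height = 1545 − 373 = 1172 px; one third is 390.67 px.
The upper-right point is two-thirds across and one-third down within the crop:
x = 224 + 2 × 100.00 ≈ 424; y = 373 + 1 × 390.67 ≈ 764.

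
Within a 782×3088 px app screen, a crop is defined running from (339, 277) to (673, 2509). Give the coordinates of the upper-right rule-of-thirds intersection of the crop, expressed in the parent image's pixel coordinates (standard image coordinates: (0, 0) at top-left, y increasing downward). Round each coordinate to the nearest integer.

x = 562 px, y = 1021 px

Crop width = 673 − 339 = 334 px; one third is 111.33 px.
Crop height = 2509 − 277 = 2232 px; one third is 744.00 px.
The upper-right point is two-thirds across and one-third down within the crop:
x = 339 + 2 × 111.33 ≈ 562; y = 277 + 1 × 744.00 ≈ 1021.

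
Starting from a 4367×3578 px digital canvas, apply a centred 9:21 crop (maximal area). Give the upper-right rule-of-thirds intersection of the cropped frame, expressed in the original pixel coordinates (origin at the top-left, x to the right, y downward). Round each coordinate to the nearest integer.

x = 2439 px, y = 1193 px

4367/3578 > 9/21, so the 9:21 crop keeps the full height 3578 and trims width to 3578 × 9/21 = 1533.43 px.
Left offset = (4367 − 1533.43)/2 = 1416.79 px; top offset = 0.
Upper-right is two-thirds across and one-third down within the crop:
x = 1416.79 + 2 × 1533.43/3 ≈ 2439; y = 0.00 + 1 × 3578.00/3 ≈ 1193.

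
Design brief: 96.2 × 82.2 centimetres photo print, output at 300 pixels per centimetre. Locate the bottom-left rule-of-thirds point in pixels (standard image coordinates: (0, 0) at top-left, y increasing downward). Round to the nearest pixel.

x = 9620 px, y = 16440 px

In pixels the canvas is 96.2 × 300 = 28860 wide and 82.2 × 300 = 24660 tall.
The bottom-left point is one-third across and two-thirds down:
x = 1 × 28860/3 ≈ 9620; y = 2 × 24660/3 ≈ 16440.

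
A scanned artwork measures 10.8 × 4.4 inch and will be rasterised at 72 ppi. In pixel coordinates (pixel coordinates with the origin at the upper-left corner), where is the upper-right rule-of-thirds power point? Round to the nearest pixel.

(518, 106)

In pixels the canvas is 10.8 × 72 = 777.6 wide and 4.4 × 72 = 316.8 tall.
The upper-right point is two-thirds across and one-third down:
x = 2 × 777.6/3 ≈ 518; y = 1 × 316.8/3 ≈ 106.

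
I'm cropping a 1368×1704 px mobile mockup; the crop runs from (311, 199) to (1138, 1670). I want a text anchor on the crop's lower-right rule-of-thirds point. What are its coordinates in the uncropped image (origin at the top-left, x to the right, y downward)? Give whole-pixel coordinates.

x = 862 px, y = 1180 px

Crop width = 1138 − 311 = 827 px; one third is 275.67 px.
Crop height = 1670 − 199 = 1471 px; one third is 490.33 px.
The lower-right point is two-thirds across and two-thirds down within the crop:
x = 311 + 2 × 275.67 ≈ 862; y = 199 + 2 × 490.33 ≈ 1180.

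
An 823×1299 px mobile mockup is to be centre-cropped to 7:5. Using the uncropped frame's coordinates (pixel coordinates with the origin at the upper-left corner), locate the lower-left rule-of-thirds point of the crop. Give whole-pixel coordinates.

(274, 747)

823/1299 < 7/5, so the 7:5 crop keeps the full width 823 and trims height to 823 × 5/7 = 587.86 px.
Top offset = (1299 − 587.86)/2 = 355.57 px; left offset = 0.
Lower-left is one-third across and two-thirds down within the crop:
x = 0.00 + 1 × 823.00/3 ≈ 274; y = 355.57 + 2 × 587.86/3 ≈ 747.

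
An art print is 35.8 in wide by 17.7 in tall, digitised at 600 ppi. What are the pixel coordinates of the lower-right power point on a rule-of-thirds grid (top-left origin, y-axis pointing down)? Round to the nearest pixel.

In pixels the canvas is 35.8 × 600 = 21480 wide and 17.7 × 600 = 10620 tall.
The lower-right point is two-thirds across and two-thirds down:
x = 2 × 21480/3 ≈ 14320; y = 2 × 10620/3 ≈ 7080.

(14320, 7080)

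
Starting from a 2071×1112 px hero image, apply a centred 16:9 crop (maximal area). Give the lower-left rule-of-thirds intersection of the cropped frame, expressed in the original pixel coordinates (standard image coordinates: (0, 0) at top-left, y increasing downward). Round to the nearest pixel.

(706, 741)

2071/1112 > 16/9, so the 16:9 crop keeps the full height 1112 and trims width to 1112 × 16/9 = 1976.89 px.
Left offset = (2071 − 1976.89)/2 = 47.06 px; top offset = 0.
Lower-left is one-third across and two-thirds down within the crop:
x = 47.06 + 1 × 1976.89/3 ≈ 706; y = 0.00 + 2 × 1112.00/3 ≈ 741.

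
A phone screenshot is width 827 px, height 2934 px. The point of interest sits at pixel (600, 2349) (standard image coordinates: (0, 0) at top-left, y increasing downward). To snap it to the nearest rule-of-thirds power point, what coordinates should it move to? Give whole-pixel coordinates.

Third lines: x ∈ {276, 551}, y ∈ {978, 1956}.
600 is closer to x = 551; 2349 is closer to y = 1956.
So the nearest intersection is the lower-right power point.

x = 551 px, y = 1956 px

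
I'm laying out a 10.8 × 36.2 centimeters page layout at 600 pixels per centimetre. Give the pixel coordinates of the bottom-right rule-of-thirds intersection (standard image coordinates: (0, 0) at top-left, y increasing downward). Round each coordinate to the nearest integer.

x = 4320 px, y = 14480 px

In pixels the canvas is 10.8 × 600 = 6480 wide and 36.2 × 600 = 21720 tall.
The bottom-right point is two-thirds across and two-thirds down:
x = 2 × 6480/3 ≈ 4320; y = 2 × 21720/3 ≈ 14480.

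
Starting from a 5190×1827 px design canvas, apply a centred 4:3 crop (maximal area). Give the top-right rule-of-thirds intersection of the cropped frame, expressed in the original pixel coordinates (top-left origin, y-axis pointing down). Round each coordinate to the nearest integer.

x = 3001 px, y = 609 px

5190/1827 > 4/3, so the 4:3 crop keeps the full height 1827 and trims width to 1827 × 4/3 = 2436.00 px.
Left offset = (5190 − 2436.00)/2 = 1377.00 px; top offset = 0.
Top-right is two-thirds across and one-third down within the crop:
x = 1377.00 + 2 × 2436.00/3 ≈ 3001; y = 0.00 + 1 × 1827.00/3 ≈ 609.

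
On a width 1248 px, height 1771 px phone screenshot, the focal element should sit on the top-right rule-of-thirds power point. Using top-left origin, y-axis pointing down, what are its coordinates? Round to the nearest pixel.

The top-right point sits two-thirds of the way across and one-third of the way down.
x = 2 × 1248/3 ≈ 832; y = 1 × 1771/3 ≈ 590.

(832, 590)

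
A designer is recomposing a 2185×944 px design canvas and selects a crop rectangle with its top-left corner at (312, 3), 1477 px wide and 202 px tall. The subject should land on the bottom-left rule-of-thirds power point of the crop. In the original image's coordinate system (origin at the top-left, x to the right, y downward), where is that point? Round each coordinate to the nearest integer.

(804, 138)

One third of the crop width 1477 is 492.33 px.
One third of the crop height 202 is 67.33 px.
The bottom-left point is one-third across and two-thirds down within the crop:
x = 312 + 1 × 492.33 ≈ 804; y = 3 + 2 × 67.33 ≈ 138.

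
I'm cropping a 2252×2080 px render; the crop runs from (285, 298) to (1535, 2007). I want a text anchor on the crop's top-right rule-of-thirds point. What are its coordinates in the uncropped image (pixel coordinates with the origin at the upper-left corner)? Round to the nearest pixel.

(1118, 868)

Crop width = 1535 − 285 = 1250 px; one third is 416.67 px.
Crop height = 2007 − 298 = 1709 px; one third is 569.67 px.
The top-right point is two-thirds across and one-third down within the crop:
x = 285 + 2 × 416.67 ≈ 1118; y = 298 + 1 × 569.67 ≈ 868.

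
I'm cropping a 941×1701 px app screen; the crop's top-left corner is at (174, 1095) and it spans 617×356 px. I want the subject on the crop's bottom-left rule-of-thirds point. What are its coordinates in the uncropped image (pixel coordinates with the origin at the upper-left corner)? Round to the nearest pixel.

One third of the crop width 617 is 205.67 px.
One third of the crop height 356 is 118.67 px.
The bottom-left point is one-third across and two-thirds down within the crop:
x = 174 + 1 × 205.67 ≈ 380; y = 1095 + 2 × 118.67 ≈ 1332.

(380, 1332)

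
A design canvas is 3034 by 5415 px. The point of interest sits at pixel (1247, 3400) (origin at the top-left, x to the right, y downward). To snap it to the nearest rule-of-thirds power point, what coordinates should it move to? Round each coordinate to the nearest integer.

(1011, 3610)

Third lines: x ∈ {1011, 2023}, y ∈ {1805, 3610}.
1247 is closer to x = 1011; 3400 is closer to y = 3610.
So the nearest intersection is the lower-left power point.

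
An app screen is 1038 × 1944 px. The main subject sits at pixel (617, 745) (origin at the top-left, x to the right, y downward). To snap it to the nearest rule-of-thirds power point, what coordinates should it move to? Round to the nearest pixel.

Third lines: x ∈ {346, 692}, y ∈ {648, 1296}.
617 is closer to x = 692; 745 is closer to y = 648.
So the nearest intersection is the upper-right power point.

x = 692 px, y = 648 px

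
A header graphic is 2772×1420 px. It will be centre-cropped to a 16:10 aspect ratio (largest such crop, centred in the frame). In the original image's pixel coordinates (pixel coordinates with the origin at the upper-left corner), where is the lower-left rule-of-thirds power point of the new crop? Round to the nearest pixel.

x = 1007 px, y = 947 px

2772/1420 > 16/10, so the 16:10 crop keeps the full height 1420 and trims width to 1420 × 16/10 = 2272.00 px.
Left offset = (2772 − 2272.00)/2 = 250.00 px; top offset = 0.
Lower-left is one-third across and two-thirds down within the crop:
x = 250.00 + 1 × 2272.00/3 ≈ 1007; y = 0.00 + 2 × 1420.00/3 ≈ 947.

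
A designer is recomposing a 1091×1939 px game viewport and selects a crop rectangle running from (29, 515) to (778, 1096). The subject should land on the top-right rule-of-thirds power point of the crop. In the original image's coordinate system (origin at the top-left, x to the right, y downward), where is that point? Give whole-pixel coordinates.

Crop width = 778 − 29 = 749 px; one third is 249.67 px.
Crop height = 1096 − 515 = 581 px; one third is 193.67 px.
The top-right point is two-thirds across and one-third down within the crop:
x = 29 + 2 × 249.67 ≈ 528; y = 515 + 1 × 193.67 ≈ 709.

x = 528 px, y = 709 px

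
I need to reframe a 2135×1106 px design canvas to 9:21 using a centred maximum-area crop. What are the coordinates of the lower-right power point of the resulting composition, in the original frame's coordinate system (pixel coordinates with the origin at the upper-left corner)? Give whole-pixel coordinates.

2135/1106 > 9/21, so the 9:21 crop keeps the full height 1106 and trims width to 1106 × 9/21 = 474.00 px.
Left offset = (2135 − 474.00)/2 = 830.50 px; top offset = 0.
Lower-right is two-thirds across and two-thirds down within the crop:
x = 830.50 + 2 × 474.00/3 ≈ 1147; y = 0.00 + 2 × 1106.00/3 ≈ 737.

x = 1147 px, y = 737 px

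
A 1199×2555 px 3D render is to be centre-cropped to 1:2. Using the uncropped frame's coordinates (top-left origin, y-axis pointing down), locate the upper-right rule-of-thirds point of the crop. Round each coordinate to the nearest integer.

1199/2555 < 1/2, so the 1:2 crop keeps the full width 1199 and trims height to 1199 × 2/1 = 2398.00 px.
Top offset = (2555 − 2398.00)/2 = 78.50 px; left offset = 0.
Upper-right is two-thirds across and one-third down within the crop:
x = 0.00 + 2 × 1199.00/3 ≈ 799; y = 78.50 + 1 × 2398.00/3 ≈ 878.

x = 799 px, y = 878 px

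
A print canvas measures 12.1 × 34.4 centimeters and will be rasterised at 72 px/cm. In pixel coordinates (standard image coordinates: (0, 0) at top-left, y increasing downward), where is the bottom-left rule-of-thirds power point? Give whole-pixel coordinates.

x = 290 px, y = 1651 px

In pixels the canvas is 12.1 × 72 = 871.2 wide and 34.4 × 72 = 2476.8 tall.
The bottom-left point is one-third across and two-thirds down:
x = 1 × 871.2/3 ≈ 290; y = 2 × 2476.8/3 ≈ 1651.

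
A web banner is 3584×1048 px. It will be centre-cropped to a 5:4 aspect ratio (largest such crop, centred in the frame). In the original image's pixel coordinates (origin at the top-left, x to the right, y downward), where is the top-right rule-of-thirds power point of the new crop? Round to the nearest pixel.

3584/1048 > 5/4, so the 5:4 crop keeps the full height 1048 and trims width to 1048 × 5/4 = 1310.00 px.
Left offset = (3584 − 1310.00)/2 = 1137.00 px; top offset = 0.
Top-right is two-thirds across and one-third down within the crop:
x = 1137.00 + 2 × 1310.00/3 ≈ 2010; y = 0.00 + 1 × 1048.00/3 ≈ 349.

x = 2010 px, y = 349 px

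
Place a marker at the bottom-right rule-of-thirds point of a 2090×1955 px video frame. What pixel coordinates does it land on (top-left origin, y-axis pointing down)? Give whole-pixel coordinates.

The bottom-right point sits two-thirds of the way across and two-thirds of the way down.
x = 2 × 2090/3 ≈ 1393; y = 2 × 1955/3 ≈ 1303.

x = 1393 px, y = 1303 px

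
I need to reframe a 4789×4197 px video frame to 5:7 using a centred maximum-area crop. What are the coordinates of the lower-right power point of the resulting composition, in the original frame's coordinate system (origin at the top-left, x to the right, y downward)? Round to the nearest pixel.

4789/4197 > 5/7, so the 5:7 crop keeps the full height 4197 and trims width to 4197 × 5/7 = 2997.86 px.
Left offset = (4789 − 2997.86)/2 = 895.57 px; top offset = 0.
Lower-right is two-thirds across and two-thirds down within the crop:
x = 895.57 + 2 × 2997.86/3 ≈ 2894; y = 0.00 + 2 × 4197.00/3 ≈ 2798.

x = 2894 px, y = 2798 px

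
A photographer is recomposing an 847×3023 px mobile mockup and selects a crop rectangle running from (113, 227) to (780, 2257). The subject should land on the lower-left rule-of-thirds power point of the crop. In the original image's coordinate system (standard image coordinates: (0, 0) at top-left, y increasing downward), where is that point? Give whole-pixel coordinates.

Crop width = 780 − 113 = 667 px; one third is 222.33 px.
Crop height = 2257 − 227 = 2030 px; one third is 676.67 px.
The lower-left point is one-third across and two-thirds down within the crop:
x = 113 + 1 × 222.33 ≈ 335; y = 227 + 2 × 676.67 ≈ 1580.

(335, 1580)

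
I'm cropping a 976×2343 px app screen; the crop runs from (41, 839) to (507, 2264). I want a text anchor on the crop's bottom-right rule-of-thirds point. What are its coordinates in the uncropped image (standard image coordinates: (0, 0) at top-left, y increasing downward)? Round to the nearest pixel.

Crop width = 507 − 41 = 466 px; one third is 155.33 px.
Crop height = 2264 − 839 = 1425 px; one third is 475.00 px.
The bottom-right point is two-thirds across and two-thirds down within the crop:
x = 41 + 2 × 155.33 ≈ 352; y = 839 + 2 × 475.00 ≈ 1789.

(352, 1789)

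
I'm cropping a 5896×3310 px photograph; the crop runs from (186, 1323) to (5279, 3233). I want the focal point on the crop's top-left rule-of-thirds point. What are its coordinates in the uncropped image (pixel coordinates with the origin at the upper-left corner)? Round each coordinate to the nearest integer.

(1884, 1960)

Crop width = 5279 − 186 = 5093 px; one third is 1697.67 px.
Crop height = 3233 − 1323 = 1910 px; one third is 636.67 px.
The top-left point is one-third across and one-third down within the crop:
x = 186 + 1 × 1697.67 ≈ 1884; y = 1323 + 1 × 636.67 ≈ 1960.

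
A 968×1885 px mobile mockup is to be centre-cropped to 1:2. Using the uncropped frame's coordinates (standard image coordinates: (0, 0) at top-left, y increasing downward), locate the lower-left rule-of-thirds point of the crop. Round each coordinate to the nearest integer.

968/1885 > 1/2, so the 1:2 crop keeps the full height 1885 and trims width to 1885 × 1/2 = 942.50 px.
Left offset = (968 − 942.50)/2 = 12.75 px; top offset = 0.
Lower-left is one-third across and two-thirds down within the crop:
x = 12.75 + 1 × 942.50/3 ≈ 327; y = 0.00 + 2 × 1885.00/3 ≈ 1257.

x = 327 px, y = 1257 px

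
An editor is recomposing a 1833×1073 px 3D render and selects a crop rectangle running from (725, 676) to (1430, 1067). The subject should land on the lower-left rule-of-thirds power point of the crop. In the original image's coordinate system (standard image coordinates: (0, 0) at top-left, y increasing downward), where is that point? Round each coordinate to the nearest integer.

Crop width = 1430 − 725 = 705 px; one third is 235.00 px.
Crop height = 1067 − 676 = 391 px; one third is 130.33 px.
The lower-left point is one-third across and two-thirds down within the crop:
x = 725 + 1 × 235.00 ≈ 960; y = 676 + 2 × 130.33 ≈ 937.

x = 960 px, y = 937 px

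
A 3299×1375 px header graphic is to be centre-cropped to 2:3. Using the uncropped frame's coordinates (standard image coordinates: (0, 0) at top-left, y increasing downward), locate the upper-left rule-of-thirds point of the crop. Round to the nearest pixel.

3299/1375 > 2/3, so the 2:3 crop keeps the full height 1375 and trims width to 1375 × 2/3 = 916.67 px.
Left offset = (3299 − 916.67)/2 = 1191.17 px; top offset = 0.
Upper-left is one-third across and one-third down within the crop:
x = 1191.17 + 1 × 916.67/3 ≈ 1497; y = 0.00 + 1 × 1375.00/3 ≈ 458.

(1497, 458)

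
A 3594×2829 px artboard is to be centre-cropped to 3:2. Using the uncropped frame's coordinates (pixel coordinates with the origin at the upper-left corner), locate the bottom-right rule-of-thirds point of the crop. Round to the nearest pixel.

(2396, 1814)

3594/2829 < 3/2, so the 3:2 crop keeps the full width 3594 and trims height to 3594 × 2/3 = 2396.00 px.
Top offset = (2829 − 2396.00)/2 = 216.50 px; left offset = 0.
Bottom-right is two-thirds across and two-thirds down within the crop:
x = 0.00 + 2 × 3594.00/3 ≈ 2396; y = 216.50 + 2 × 2396.00/3 ≈ 1814.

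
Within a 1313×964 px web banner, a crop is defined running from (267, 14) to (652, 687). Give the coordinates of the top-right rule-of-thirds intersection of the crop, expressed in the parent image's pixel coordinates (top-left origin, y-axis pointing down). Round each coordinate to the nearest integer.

Crop width = 652 − 267 = 385 px; one third is 128.33 px.
Crop height = 687 − 14 = 673 px; one third is 224.33 px.
The top-right point is two-thirds across and one-third down within the crop:
x = 267 + 2 × 128.33 ≈ 524; y = 14 + 1 × 224.33 ≈ 238.

x = 524 px, y = 238 px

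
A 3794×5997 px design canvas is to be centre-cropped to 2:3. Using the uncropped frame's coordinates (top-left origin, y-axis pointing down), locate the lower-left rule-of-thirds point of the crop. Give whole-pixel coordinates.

x = 1265 px, y = 3947 px

3794/5997 < 2/3, so the 2:3 crop keeps the full width 3794 and trims height to 3794 × 3/2 = 5691.00 px.
Top offset = (5997 − 5691.00)/2 = 153.00 px; left offset = 0.
Lower-left is one-third across and two-thirds down within the crop:
x = 0.00 + 1 × 3794.00/3 ≈ 1265; y = 153.00 + 2 × 5691.00/3 ≈ 3947.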